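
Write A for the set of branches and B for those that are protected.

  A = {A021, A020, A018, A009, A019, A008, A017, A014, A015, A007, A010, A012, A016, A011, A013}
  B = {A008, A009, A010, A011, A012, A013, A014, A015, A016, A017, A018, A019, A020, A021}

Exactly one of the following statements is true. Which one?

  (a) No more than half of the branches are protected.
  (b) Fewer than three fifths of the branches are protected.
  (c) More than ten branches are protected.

(c)

|A| = 15, |A ∩ B| = 14, |A ∖ B| = 1.
(a) requires |A ∩ B| ≤ |A ∖ B|: false.
(b) requires |A ∩ B| / |A| < 3/5: false.
(c) requires |A ∩ B| > 10: true.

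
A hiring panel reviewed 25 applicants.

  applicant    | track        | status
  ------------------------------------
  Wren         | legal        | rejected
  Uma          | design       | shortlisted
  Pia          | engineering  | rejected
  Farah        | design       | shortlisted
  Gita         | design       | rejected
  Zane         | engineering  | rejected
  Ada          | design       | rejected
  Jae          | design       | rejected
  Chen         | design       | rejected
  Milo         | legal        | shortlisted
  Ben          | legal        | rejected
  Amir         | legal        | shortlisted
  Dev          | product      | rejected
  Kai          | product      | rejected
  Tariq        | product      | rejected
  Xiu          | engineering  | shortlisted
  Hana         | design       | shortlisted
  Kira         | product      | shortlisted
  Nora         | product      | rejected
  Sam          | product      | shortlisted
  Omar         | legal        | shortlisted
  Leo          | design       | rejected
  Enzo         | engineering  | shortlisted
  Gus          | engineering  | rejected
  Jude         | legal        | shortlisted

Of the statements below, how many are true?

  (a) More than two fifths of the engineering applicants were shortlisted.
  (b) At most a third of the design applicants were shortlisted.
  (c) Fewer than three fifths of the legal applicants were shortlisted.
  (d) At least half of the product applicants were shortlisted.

(a) engineering: |A| = 5, |A ∩ B| = 2; needs |A ∩ B| / |A| > 2/5 — false.
(b) design: |A| = 8, |A ∩ B| = 3; needs |A ∩ B| / |A| ≤ 1/3 — false.
(c) legal: |A| = 6, |A ∩ B| = 4; needs |A ∩ B| / |A| < 3/5 — false.
(d) product: |A| = 6, |A ∩ B| = 2; needs |A ∩ B| ≥ |A ∖ B| — false.

0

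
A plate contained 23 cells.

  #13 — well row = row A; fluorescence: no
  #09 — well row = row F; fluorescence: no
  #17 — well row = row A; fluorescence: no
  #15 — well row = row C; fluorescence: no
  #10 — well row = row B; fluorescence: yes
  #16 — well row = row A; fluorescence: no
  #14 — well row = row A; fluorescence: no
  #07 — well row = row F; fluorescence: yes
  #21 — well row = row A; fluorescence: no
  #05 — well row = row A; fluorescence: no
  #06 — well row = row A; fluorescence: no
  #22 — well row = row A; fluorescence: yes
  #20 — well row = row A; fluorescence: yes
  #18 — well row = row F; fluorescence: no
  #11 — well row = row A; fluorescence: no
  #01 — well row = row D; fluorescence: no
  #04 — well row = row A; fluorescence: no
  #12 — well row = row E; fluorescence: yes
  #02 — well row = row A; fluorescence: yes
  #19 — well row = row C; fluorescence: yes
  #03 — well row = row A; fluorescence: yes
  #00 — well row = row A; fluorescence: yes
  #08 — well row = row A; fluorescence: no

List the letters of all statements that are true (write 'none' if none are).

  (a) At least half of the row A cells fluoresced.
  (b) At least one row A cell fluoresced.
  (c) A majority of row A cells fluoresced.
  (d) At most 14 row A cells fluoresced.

(b), (d)

|A| = 15, |A ∩ B| = 5, |A ∖ B| = 10.
(a) |A ∩ B| ≥ |A ∖ B|: fails.
(b) A ∩ B ≠ ∅ (|A ∩ B| ≥ 1): holds.
(c) |A ∩ B| > |A ∖ B|: fails.
(d) |A ∩ B| ≤ 14: holds.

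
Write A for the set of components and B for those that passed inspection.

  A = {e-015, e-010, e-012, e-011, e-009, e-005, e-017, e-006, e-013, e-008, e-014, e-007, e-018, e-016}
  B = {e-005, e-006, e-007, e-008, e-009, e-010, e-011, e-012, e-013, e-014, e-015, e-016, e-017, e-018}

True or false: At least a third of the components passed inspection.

True

The determiner here denotes the relation: |A ∩ B| / |A| ≥ 1/3.
A (the restrictor) = {e-015, e-010, e-012, e-011, e-009, e-005, e-017, e-006, e-013, e-008, e-014, e-007, e-018, e-016}, |A| = 14.
A ∩ B = {e-015, e-010, e-012, e-011, e-009, e-005, e-017, e-006, e-013, e-008, e-014, e-007, e-018, e-016}, so |A ∩ B| = 14.
A ∖ B = {}, so |A ∖ B| = 0.
|A ∩ B|/|A| = 14/14, so the statement is true.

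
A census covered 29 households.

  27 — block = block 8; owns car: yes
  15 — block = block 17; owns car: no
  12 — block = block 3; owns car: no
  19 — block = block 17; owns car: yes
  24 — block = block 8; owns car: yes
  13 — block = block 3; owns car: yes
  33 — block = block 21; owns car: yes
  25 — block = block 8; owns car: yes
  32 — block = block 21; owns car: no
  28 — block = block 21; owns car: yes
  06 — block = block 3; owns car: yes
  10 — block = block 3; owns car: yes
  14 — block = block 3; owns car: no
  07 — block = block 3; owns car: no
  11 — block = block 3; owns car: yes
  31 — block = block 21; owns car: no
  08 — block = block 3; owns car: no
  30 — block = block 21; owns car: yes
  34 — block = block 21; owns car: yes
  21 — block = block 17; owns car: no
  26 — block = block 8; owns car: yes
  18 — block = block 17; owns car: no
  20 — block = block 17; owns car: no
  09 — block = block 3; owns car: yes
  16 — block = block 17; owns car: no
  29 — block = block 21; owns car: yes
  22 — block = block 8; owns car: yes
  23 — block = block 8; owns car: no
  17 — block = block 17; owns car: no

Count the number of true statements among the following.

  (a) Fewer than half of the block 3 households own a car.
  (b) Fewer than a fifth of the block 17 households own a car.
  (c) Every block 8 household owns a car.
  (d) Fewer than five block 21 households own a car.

(a) block 3: |A| = 9, |A ∩ B| = 5; needs |A ∩ B| < |A ∖ B| — false.
(b) block 17: |A| = 7, |A ∩ B| = 1; needs |A ∩ B| / |A| < 1/5 — true.
(c) block 8: |A| = 6, |A ∩ B| = 5; needs A ⊆ B, i.e. every element of A is in B (|A ∖ B| = 0) — false.
(d) block 21: |A| = 7, |A ∩ B| = 5; needs |A ∩ B| < 5 — false.

1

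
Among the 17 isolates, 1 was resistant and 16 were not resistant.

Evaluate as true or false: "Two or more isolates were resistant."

False

Truth condition: |A ∩ B| ≥ 2.
|A| = 17, |A ∩ B| = 1, |A ∖ B| = 16.
|A ∩ B| = 1, so the statement is false.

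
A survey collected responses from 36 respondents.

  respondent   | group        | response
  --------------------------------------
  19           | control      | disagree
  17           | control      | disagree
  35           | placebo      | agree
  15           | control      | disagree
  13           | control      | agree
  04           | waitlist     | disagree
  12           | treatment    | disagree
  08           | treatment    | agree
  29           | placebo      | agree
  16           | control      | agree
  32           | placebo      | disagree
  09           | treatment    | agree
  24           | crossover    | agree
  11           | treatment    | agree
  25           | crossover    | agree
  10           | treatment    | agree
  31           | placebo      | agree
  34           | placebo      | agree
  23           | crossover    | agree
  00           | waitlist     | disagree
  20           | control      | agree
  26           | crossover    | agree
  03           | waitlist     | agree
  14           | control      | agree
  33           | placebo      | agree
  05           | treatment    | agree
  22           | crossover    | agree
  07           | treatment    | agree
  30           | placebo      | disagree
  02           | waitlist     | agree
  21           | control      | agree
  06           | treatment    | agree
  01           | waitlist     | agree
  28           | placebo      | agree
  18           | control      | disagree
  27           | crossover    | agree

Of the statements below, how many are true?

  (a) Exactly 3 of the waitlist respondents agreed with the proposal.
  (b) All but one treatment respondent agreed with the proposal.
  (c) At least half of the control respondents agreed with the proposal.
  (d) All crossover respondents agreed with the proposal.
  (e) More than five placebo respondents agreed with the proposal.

(a) waitlist: |A| = 5, |A ∩ B| = 3; needs |A ∩ B| = 3 — true.
(b) treatment: |A| = 8, |A ∩ B| = 7; needs |A ∖ B| = 1 — true.
(c) control: |A| = 9, |A ∩ B| = 5; needs |A ∩ B| ≥ |A ∖ B| — true.
(d) crossover: |A| = 6, |A ∩ B| = 6; needs A ⊆ B, i.e. every element of A is in B (|A ∖ B| = 0) — true.
(e) placebo: |A| = 8, |A ∩ B| = 6; needs |A ∩ B| > 5 — true.

5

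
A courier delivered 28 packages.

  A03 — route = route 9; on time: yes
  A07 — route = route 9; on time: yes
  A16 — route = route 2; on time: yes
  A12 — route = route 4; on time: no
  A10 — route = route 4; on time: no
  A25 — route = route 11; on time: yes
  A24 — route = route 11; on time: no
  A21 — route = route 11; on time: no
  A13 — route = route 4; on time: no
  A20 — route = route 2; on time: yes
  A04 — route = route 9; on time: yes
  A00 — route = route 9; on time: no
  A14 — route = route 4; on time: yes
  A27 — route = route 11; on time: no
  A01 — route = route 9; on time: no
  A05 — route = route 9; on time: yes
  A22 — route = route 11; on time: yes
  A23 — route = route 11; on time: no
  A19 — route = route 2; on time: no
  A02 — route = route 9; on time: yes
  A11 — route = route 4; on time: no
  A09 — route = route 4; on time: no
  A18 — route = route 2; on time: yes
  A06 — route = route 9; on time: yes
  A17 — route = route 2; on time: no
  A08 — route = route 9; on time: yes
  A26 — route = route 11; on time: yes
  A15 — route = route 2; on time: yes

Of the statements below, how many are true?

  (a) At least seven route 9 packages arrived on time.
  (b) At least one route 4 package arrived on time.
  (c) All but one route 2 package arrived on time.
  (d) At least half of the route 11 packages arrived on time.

(a) route 9: |A| = 9, |A ∩ B| = 7; needs |A ∩ B| ≥ 7 — true.
(b) route 4: |A| = 6, |A ∩ B| = 1; needs A ∩ B ≠ ∅ (|A ∩ B| ≥ 1) — true.
(c) route 2: |A| = 6, |A ∩ B| = 4; needs |A ∖ B| = 1 — false.
(d) route 11: |A| = 7, |A ∩ B| = 3; needs |A ∩ B| ≥ |A ∖ B| — false.

2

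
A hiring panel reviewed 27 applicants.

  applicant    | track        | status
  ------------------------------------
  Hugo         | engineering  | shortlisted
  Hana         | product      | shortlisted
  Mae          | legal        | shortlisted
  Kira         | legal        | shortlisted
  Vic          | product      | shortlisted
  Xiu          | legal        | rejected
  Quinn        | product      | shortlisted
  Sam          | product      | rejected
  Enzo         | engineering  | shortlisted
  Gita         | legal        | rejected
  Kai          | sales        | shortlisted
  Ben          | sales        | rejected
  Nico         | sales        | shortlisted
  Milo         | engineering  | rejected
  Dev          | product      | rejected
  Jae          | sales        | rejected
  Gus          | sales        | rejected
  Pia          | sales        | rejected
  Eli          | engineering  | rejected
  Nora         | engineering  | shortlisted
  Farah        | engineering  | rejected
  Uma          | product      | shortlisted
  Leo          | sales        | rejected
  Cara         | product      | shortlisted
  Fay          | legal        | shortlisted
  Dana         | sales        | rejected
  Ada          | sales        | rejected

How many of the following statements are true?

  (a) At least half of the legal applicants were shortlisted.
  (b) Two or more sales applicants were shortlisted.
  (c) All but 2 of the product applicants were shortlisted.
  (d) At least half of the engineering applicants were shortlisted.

(a) legal: |A| = 5, |A ∩ B| = 3; needs |A ∩ B| ≥ |A ∖ B| — true.
(b) sales: |A| = 9, |A ∩ B| = 2; needs |A ∩ B| ≥ 2 — true.
(c) product: |A| = 7, |A ∩ B| = 5; needs |A ∖ B| = 2 — true.
(d) engineering: |A| = 6, |A ∩ B| = 3; needs |A ∩ B| ≥ |A ∖ B| — true.

4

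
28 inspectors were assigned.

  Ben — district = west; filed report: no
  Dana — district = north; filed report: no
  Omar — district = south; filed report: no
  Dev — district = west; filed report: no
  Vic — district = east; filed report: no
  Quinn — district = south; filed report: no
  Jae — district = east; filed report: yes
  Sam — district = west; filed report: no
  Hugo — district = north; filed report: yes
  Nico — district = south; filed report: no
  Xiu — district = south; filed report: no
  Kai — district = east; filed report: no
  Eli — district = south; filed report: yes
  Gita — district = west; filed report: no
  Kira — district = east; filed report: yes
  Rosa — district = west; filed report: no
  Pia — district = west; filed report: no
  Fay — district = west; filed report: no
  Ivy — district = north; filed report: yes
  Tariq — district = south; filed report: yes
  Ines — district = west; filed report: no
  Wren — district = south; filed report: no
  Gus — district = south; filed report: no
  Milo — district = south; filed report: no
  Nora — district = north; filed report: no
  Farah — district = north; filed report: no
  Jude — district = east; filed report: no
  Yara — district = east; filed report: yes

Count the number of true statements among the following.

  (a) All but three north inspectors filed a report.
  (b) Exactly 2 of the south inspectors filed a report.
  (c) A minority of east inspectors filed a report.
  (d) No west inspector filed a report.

3

(a) north: |A| = 5, |A ∩ B| = 2; needs |A ∖ B| = 3 — true.
(b) south: |A| = 9, |A ∩ B| = 2; needs |A ∩ B| = 2 — true.
(c) east: |A| = 6, |A ∩ B| = 3; needs |A ∩ B| < |A ∖ B| — false.
(d) west: |A| = 8, |A ∩ B| = 0; needs A ∩ B = ∅ (|A ∩ B| = 0) — true.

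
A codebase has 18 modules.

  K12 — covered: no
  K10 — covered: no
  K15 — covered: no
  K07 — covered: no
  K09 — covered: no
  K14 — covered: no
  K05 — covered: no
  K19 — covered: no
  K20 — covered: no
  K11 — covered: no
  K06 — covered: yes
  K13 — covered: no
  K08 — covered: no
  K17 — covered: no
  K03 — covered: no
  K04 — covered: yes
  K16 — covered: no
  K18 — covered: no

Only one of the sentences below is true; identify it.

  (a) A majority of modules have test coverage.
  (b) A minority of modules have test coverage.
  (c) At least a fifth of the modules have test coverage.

(b)

|A| = 18, |A ∩ B| = 2, |A ∖ B| = 16.
(a) requires |A ∩ B| > |A ∖ B|: false.
(b) requires |A ∩ B| < |A ∖ B|: true.
(c) requires |A ∩ B| / |A| ≥ 1/5: false.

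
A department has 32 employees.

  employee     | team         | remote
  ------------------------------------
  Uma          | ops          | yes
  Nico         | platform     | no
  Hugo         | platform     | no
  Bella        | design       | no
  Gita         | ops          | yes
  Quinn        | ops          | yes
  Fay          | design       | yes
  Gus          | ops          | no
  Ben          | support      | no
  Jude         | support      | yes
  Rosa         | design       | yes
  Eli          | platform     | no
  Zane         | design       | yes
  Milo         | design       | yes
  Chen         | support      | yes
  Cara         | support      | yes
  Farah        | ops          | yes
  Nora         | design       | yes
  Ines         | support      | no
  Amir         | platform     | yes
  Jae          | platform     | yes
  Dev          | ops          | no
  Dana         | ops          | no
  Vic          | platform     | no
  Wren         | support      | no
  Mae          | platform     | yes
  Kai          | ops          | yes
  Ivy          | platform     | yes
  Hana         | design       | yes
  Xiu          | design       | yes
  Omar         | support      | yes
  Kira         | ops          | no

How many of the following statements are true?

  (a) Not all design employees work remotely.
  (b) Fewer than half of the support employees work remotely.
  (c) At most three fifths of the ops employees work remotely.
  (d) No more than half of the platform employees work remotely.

(a) design: |A| = 8, |A ∩ B| = 7; needs A ⊄ B (|A ∖ B| ≥ 1) — true.
(b) support: |A| = 7, |A ∩ B| = 4; needs |A ∩ B| < |A ∖ B| — false.
(c) ops: |A| = 9, |A ∩ B| = 5; needs |A ∩ B| / |A| ≤ 3/5 — true.
(d) platform: |A| = 8, |A ∩ B| = 4; needs |A ∩ B| ≤ |A ∖ B| — true.

3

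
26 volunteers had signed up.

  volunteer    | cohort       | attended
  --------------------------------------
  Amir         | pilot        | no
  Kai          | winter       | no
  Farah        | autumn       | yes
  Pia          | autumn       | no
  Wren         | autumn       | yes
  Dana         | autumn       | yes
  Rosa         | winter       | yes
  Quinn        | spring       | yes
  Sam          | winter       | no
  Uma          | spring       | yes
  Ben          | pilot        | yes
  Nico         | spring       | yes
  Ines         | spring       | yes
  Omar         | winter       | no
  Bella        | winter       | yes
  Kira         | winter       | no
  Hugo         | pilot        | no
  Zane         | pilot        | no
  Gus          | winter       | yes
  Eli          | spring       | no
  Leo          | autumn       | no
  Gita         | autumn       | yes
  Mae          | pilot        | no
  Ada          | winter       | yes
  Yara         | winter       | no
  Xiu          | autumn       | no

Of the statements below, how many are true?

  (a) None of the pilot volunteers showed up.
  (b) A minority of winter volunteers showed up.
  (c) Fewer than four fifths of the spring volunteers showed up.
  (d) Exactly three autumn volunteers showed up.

(a) pilot: |A| = 5, |A ∩ B| = 1; needs A ∩ B = ∅ (|A ∩ B| = 0) — false.
(b) winter: |A| = 9, |A ∩ B| = 4; needs |A ∩ B| < |A ∖ B| — true.
(c) spring: |A| = 5, |A ∩ B| = 4; needs |A ∩ B| / |A| < 4/5 — false.
(d) autumn: |A| = 7, |A ∩ B| = 4; needs |A ∩ B| = 3 — false.

1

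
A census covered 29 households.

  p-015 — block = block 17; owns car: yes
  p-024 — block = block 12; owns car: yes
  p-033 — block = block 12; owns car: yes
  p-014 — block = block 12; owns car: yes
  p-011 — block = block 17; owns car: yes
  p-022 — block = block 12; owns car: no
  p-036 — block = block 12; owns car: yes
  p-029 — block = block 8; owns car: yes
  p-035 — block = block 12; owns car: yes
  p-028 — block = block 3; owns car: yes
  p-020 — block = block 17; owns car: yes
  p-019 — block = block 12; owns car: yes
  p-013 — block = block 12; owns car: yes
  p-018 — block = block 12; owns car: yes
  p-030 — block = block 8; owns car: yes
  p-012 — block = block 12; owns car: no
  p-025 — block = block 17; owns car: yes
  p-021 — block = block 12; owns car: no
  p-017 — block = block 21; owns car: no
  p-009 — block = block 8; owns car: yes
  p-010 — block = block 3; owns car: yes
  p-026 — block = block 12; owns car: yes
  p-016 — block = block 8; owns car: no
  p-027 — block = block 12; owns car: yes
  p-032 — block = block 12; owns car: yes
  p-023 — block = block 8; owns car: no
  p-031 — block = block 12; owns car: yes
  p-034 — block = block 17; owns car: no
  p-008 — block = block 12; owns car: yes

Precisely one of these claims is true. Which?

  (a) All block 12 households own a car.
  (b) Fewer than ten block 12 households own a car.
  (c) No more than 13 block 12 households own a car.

(c)

|A| = 16, |A ∩ B| = 13, |A ∖ B| = 3.
(a) requires A ⊆ B, i.e. every element of A is in B (|A ∖ B| = 0): false.
(b) requires |A ∩ B| < 10: false.
(c) requires |A ∩ B| ≤ 13: true.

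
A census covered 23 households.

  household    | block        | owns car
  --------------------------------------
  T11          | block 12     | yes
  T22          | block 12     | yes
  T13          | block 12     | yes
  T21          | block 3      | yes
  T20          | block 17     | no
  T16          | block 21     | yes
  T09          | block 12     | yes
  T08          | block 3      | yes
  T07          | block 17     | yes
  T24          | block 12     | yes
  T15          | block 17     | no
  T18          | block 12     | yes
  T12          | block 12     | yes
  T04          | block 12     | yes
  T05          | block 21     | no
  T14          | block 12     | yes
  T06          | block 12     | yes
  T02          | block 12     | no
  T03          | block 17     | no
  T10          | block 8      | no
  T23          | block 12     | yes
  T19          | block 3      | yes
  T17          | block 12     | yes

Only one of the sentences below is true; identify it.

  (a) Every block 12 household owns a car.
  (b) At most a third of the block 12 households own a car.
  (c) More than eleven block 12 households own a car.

|A| = 13, |A ∩ B| = 12, |A ∖ B| = 1.
(a) requires A ⊆ B, i.e. every element of A is in B (|A ∖ B| = 0): false.
(b) requires |A ∩ B| / |A| ≤ 1/3: false.
(c) requires |A ∩ B| > 11: true.

(c)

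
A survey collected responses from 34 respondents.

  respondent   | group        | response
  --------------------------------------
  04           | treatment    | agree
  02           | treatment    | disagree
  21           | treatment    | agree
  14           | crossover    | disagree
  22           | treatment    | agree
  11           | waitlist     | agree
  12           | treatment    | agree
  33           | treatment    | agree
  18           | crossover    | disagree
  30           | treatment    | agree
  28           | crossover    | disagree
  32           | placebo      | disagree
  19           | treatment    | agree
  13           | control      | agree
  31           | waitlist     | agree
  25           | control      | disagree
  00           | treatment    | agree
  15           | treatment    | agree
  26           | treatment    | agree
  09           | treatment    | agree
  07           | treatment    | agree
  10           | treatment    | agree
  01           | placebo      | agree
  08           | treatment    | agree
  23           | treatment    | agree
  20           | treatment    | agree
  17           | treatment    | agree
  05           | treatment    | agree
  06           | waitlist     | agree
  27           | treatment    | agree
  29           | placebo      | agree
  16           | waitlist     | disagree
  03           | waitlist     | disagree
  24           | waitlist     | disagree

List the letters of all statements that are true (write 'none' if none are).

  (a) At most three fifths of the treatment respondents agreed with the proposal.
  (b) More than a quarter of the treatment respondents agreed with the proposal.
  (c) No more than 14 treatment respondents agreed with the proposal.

(b)

|A| = 20, |A ∩ B| = 19, |A ∖ B| = 1.
(a) |A ∩ B| / |A| ≤ 3/5: fails.
(b) |A ∩ B| / |A| > 1/4: holds.
(c) |A ∩ B| ≤ 14: fails.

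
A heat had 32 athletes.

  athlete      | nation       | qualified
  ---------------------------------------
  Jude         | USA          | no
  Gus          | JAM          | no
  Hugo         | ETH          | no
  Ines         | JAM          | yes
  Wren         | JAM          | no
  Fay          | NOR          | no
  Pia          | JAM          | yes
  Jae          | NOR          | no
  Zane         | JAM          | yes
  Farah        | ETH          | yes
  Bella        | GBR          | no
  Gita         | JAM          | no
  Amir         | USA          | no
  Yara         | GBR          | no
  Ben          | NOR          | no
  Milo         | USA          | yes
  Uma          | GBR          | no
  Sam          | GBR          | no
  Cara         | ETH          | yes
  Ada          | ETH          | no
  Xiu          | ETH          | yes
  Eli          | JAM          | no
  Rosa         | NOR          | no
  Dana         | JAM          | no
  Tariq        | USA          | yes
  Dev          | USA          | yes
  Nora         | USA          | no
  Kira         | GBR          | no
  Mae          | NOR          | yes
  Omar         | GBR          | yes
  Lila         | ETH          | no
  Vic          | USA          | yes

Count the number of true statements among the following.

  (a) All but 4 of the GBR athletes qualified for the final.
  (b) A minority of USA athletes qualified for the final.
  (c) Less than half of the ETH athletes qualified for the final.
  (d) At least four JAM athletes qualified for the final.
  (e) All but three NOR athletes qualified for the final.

0

(a) GBR: |A| = 6, |A ∩ B| = 1; needs |A ∖ B| = 4 — false.
(b) USA: |A| = 7, |A ∩ B| = 4; needs |A ∩ B| < |A ∖ B| — false.
(c) ETH: |A| = 6, |A ∩ B| = 3; needs |A ∩ B| < |A ∖ B| — false.
(d) JAM: |A| = 8, |A ∩ B| = 3; needs |A ∩ B| ≥ 4 — false.
(e) NOR: |A| = 5, |A ∩ B| = 1; needs |A ∖ B| = 3 — false.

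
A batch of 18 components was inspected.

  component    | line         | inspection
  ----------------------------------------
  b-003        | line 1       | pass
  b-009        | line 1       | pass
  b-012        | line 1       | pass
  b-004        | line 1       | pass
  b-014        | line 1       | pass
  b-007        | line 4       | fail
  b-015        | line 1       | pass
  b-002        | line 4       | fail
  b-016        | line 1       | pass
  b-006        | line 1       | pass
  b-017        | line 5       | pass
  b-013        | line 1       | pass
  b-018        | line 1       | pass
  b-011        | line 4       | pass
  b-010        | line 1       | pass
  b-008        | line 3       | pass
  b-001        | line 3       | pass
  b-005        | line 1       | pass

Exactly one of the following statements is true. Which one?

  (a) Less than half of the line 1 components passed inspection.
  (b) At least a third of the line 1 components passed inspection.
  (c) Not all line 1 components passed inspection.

(b)

|A| = 12, |A ∩ B| = 12, |A ∖ B| = 0.
(a) requires |A ∩ B| < |A ∖ B|: false.
(b) requires |A ∩ B| / |A| ≥ 1/3: true.
(c) requires A ⊄ B (|A ∖ B| ≥ 1): false.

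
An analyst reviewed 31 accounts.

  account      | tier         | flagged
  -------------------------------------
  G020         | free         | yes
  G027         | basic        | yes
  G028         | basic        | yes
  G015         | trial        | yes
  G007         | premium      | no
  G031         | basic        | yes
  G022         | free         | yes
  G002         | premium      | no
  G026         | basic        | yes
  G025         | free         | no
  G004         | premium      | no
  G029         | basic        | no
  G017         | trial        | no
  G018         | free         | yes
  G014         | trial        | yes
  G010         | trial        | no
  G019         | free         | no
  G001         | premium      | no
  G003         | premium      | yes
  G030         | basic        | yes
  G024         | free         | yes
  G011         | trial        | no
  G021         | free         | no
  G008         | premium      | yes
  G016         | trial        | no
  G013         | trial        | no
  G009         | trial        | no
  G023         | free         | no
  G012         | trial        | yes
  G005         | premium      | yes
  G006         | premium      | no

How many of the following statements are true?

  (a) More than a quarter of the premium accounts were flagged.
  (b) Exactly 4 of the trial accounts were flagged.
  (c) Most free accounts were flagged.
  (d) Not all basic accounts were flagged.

(a) premium: |A| = 8, |A ∩ B| = 3; needs |A ∩ B| / |A| > 1/4 — true.
(b) trial: |A| = 9, |A ∩ B| = 3; needs |A ∩ B| = 4 — false.
(c) free: |A| = 8, |A ∩ B| = 4; needs |A ∩ B| > |A ∖ B| — false.
(d) basic: |A| = 6, |A ∩ B| = 5; needs A ⊄ B (|A ∖ B| ≥ 1) — true.

2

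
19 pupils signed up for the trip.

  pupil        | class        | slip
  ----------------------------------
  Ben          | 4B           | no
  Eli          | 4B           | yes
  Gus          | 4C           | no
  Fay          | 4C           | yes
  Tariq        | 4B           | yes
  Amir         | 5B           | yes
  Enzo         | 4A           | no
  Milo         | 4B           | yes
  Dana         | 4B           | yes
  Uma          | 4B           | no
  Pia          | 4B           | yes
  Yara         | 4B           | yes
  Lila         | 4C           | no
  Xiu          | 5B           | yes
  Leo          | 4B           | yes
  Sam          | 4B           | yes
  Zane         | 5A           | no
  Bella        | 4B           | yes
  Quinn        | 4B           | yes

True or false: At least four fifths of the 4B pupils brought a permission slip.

True

Truth condition: |A ∩ B| / |A| ≥ 4/5.
A (the restrictor) = {Ben, Eli, Tariq, Milo, Dana, Uma, Pia, Yara, Leo, Sam, Bella, Quinn}, |A| = 12.
A ∩ B = {Eli, Tariq, Milo, Dana, Pia, Yara, Leo, Sam, Bella, Quinn}, so |A ∩ B| = 10.
A ∖ B = {Ben, Uma}, so |A ∖ B| = 2.
|A ∩ B|/|A| = 10/12, so the statement is true.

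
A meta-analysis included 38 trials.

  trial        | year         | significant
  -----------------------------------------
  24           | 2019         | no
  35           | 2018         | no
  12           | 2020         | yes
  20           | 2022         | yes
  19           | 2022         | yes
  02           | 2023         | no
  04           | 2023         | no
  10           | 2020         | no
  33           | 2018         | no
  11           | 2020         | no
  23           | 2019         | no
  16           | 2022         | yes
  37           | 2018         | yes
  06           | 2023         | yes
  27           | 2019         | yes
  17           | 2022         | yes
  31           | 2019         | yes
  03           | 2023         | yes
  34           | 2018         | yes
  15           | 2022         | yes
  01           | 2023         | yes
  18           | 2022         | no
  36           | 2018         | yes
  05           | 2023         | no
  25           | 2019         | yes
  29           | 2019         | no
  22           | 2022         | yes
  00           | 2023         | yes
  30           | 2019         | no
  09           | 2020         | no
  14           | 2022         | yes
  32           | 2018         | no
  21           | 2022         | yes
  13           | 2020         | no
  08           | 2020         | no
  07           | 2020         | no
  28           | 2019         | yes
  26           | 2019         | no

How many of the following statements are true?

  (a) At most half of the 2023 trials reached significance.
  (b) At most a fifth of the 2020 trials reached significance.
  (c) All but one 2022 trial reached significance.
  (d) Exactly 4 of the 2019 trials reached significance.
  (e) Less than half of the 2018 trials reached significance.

3

(a) 2023: |A| = 7, |A ∩ B| = 4; needs |A ∩ B| ≤ |A ∖ B| — false.
(b) 2020: |A| = 7, |A ∩ B| = 1; needs |A ∩ B| / |A| ≤ 1/5 — true.
(c) 2022: |A| = 9, |A ∩ B| = 8; needs |A ∖ B| = 1 — true.
(d) 2019: |A| = 9, |A ∩ B| = 4; needs |A ∩ B| = 4 — true.
(e) 2018: |A| = 6, |A ∩ B| = 3; needs |A ∩ B| < |A ∖ B| — false.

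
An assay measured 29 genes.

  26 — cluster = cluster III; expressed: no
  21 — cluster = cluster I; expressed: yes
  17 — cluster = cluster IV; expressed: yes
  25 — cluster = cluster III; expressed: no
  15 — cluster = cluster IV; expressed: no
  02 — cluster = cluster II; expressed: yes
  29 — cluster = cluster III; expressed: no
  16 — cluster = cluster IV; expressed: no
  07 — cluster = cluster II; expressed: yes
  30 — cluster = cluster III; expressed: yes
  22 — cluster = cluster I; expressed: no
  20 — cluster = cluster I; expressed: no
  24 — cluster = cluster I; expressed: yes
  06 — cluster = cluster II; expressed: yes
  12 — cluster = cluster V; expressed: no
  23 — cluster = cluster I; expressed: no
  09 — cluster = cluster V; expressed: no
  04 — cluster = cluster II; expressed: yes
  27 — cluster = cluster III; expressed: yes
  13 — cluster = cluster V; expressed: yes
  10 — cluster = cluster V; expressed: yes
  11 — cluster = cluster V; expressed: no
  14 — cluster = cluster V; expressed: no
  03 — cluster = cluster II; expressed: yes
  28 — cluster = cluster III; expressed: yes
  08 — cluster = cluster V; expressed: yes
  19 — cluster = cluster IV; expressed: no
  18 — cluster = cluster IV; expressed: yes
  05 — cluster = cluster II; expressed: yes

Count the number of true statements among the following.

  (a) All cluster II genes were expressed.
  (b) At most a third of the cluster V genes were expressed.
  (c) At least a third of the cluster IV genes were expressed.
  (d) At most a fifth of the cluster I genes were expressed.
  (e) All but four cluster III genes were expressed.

(a) cluster II: |A| = 6, |A ∩ B| = 6; needs A ⊆ B, i.e. every element of A is in B (|A ∖ B| = 0) — true.
(b) cluster V: |A| = 7, |A ∩ B| = 3; needs |A ∩ B| / |A| ≤ 1/3 — false.
(c) cluster IV: |A| = 5, |A ∩ B| = 2; needs |A ∩ B| / |A| ≥ 1/3 — true.
(d) cluster I: |A| = 5, |A ∩ B| = 2; needs |A ∩ B| / |A| ≤ 1/5 — false.
(e) cluster III: |A| = 6, |A ∩ B| = 3; needs |A ∖ B| = 4 — false.

2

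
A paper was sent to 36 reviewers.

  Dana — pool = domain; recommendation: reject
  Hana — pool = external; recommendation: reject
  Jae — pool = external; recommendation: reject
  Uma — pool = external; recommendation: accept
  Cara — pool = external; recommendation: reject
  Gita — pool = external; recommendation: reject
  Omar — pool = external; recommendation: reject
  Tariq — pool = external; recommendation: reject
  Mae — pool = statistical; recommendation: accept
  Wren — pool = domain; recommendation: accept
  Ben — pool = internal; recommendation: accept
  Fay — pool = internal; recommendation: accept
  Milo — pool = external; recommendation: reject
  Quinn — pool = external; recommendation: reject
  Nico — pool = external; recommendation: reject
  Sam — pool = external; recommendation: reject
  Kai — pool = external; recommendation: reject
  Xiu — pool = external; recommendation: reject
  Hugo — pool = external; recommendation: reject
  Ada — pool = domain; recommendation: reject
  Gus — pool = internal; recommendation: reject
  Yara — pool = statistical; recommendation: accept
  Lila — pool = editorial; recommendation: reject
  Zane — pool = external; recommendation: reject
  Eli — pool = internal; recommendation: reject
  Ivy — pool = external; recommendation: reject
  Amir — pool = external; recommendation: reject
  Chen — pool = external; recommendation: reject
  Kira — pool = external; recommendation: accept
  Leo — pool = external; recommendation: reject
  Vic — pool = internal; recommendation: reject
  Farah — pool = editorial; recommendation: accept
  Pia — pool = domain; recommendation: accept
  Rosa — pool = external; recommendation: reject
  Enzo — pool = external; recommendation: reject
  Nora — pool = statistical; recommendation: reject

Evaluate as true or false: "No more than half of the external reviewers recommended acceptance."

'No more than half of the external reviewers recommended acceptance' holds iff |A ∩ B| ≤ |A ∖ B|.
|A| = 22, |A ∩ B| = 2, |A ∖ B| = 20.
2 < 20, so the statement is true.

True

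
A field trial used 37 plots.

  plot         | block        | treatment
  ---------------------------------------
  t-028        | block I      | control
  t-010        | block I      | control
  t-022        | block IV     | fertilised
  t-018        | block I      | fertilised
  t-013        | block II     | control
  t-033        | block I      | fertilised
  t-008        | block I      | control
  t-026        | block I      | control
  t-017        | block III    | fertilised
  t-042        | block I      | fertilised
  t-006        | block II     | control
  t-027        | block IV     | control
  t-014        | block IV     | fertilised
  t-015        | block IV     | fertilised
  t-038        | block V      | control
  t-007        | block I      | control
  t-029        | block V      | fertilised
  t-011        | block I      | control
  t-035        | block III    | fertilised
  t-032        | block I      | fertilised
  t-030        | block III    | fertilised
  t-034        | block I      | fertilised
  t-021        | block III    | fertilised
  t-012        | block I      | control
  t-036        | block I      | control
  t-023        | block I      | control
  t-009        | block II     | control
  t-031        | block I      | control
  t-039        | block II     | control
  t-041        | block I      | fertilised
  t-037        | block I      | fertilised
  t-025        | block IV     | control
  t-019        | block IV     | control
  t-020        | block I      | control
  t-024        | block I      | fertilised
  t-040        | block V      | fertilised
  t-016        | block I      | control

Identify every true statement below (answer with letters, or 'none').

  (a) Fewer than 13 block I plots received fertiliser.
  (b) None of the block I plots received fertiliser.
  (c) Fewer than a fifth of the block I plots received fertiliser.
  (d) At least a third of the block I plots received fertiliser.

|A| = 20, |A ∩ B| = 8, |A ∖ B| = 12.
(a) |A ∩ B| < 13: holds.
(b) A ∩ B = ∅ (|A ∩ B| = 0): fails.
(c) |A ∩ B| / |A| < 1/5: fails.
(d) |A ∩ B| / |A| ≥ 1/3: holds.

(a), (d)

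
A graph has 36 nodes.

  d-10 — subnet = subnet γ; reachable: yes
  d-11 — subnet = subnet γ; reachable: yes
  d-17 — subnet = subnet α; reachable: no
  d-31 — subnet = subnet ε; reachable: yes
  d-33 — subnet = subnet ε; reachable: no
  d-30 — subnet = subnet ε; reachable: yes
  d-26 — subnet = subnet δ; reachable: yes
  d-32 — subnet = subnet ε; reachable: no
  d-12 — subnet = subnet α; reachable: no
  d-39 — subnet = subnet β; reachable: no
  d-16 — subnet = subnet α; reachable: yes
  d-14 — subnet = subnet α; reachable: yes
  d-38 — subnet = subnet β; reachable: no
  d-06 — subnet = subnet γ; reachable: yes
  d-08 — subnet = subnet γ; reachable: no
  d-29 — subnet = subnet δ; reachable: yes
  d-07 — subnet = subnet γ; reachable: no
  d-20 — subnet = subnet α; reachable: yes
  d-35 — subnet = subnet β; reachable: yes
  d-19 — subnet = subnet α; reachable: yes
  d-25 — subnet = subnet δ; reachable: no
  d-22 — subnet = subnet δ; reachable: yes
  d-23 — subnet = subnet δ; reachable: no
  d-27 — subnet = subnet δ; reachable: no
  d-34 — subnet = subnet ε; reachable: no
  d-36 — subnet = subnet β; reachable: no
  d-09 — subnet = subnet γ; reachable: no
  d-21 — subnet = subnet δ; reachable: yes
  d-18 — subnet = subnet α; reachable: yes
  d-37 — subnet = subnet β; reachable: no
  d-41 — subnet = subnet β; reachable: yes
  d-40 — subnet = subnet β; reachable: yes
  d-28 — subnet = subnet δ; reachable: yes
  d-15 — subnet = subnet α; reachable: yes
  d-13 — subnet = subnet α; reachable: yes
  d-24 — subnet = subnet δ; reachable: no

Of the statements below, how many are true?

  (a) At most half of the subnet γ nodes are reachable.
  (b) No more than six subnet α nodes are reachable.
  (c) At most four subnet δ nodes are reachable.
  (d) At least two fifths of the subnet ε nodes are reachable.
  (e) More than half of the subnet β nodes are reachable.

2

(a) subnet γ: |A| = 6, |A ∩ B| = 3; needs |A ∩ B| ≤ |A ∖ B| — true.
(b) subnet α: |A| = 9, |A ∩ B| = 7; needs |A ∩ B| ≤ 6 — false.
(c) subnet δ: |A| = 9, |A ∩ B| = 5; needs |A ∩ B| ≤ 4 — false.
(d) subnet ε: |A| = 5, |A ∩ B| = 2; needs |A ∩ B| / |A| ≥ 2/5 — true.
(e) subnet β: |A| = 7, |A ∩ B| = 3; needs |A ∩ B| > |A ∖ B| — false.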